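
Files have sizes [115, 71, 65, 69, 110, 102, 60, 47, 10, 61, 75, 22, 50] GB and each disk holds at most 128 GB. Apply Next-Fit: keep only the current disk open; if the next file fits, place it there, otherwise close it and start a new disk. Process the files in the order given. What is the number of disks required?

115 GB → disk 1 (remaining 13 GB)
71 GB → disk 2 (remaining 57 GB)
65 GB → disk 3 (remaining 63 GB)
69 GB → disk 4 (remaining 59 GB)
110 GB → disk 5 (remaining 18 GB)
102 GB → disk 6 (remaining 26 GB)
60 GB → disk 7 (remaining 68 GB)
47 GB → disk 7 (remaining 21 GB)
10 GB → disk 7 (remaining 11 GB)
61 GB → disk 8 (remaining 67 GB)
75 GB → disk 9 (remaining 53 GB)
22 GB → disk 9 (remaining 31 GB)
50 GB → disk 10 (remaining 78 GB)

10 disks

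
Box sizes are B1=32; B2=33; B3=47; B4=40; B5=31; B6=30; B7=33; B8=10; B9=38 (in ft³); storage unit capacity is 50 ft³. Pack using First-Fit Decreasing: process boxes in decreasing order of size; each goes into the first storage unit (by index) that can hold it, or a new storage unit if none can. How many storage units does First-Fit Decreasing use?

Sorted descending: 47, 40, 38, 33, 33, 32, 31, 30, 10.
47 ft³ → storage unit 1 (remaining 3 ft³)
40 ft³ → storage unit 2 (remaining 10 ft³)
38 ft³ → storage unit 3 (remaining 12 ft³)
33 ft³ → storage unit 4 (remaining 17 ft³)
33 ft³ → storage unit 5 (remaining 17 ft³)
32 ft³ → storage unit 6 (remaining 18 ft³)
31 ft³ → storage unit 7 (remaining 19 ft³)
30 ft³ → storage unit 8 (remaining 20 ft³)
10 ft³ → storage unit 2 (remaining 0 ft³)
Final storage units: [47] [40,10] [38] [33] [33] [32] [31] [30].

8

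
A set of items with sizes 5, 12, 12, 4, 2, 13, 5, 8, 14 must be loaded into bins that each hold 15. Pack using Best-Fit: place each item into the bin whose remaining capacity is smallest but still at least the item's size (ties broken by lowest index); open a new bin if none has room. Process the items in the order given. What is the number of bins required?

Put 5 in bin 1; 10 remain.
Put 12 in bin 2; 3 remain.
Put 12 in bin 3; 3 remain.
Put 4 in bin 1; 6 remain.
Put 2 in bin 2; 1 remain.
Put 13 in bin 4; 2 remain.
Put 5 in bin 1; 1 remain.
Put 8 in bin 5; 7 remain.
Put 14 in bin 6; 1 remain.
Final bins: [5,4,5] [12,2] [12] [13] [8] [14].

6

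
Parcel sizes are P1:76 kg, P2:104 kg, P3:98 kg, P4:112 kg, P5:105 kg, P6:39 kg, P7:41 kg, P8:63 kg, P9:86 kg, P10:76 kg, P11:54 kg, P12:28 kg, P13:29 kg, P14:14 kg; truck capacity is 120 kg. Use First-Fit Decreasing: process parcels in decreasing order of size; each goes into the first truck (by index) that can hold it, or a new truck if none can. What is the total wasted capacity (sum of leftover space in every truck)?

Sorted descending: 112, 105, 104, 98, 86, 76, 76, 63, 54, 41, 39, 29, 28, 14.
truck 1: place 112 kg, 8 kg left
truck 2: place 105 kg, 15 kg left
truck 3: place 104 kg, 16 kg left
truck 4: place 98 kg, 22 kg left
truck 5: place 86 kg, 34 kg left
truck 6: place 76 kg, 44 kg left
truck 7: place 76 kg, 44 kg left
truck 8: place 63 kg, 57 kg left
truck 8: place 54 kg, 3 kg left
truck 6: place 41 kg, 3 kg left
truck 7: place 39 kg, 5 kg left
truck 5: place 29 kg, 5 kg left
truck 9: place 28 kg, 92 kg left
truck 2: place 14 kg, 1 kg left
9 trucks × 120 kg = 1080 kg; used 925 kg; unused 155 kg.

155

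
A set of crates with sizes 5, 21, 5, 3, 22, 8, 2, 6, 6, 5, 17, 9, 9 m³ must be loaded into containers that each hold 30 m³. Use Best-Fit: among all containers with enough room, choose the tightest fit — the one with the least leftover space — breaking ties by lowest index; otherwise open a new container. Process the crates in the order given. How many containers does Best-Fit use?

5 m³ → container 1 (remaining 25 m³)
21 m³ → container 1 (remaining 4 m³)
5 m³ → container 2 (remaining 25 m³)
3 m³ → container 1 (remaining 1 m³)
22 m³ → container 2 (remaining 3 m³)
8 m³ → container 3 (remaining 22 m³)
2 m³ → container 2 (remaining 1 m³)
6 m³ → container 3 (remaining 16 m³)
6 m³ → container 3 (remaining 10 m³)
5 m³ → container 3 (remaining 5 m³)
17 m³ → container 4 (remaining 13 m³)
9 m³ → container 4 (remaining 4 m³)
9 m³ → container 5 (remaining 21 m³)

5 containers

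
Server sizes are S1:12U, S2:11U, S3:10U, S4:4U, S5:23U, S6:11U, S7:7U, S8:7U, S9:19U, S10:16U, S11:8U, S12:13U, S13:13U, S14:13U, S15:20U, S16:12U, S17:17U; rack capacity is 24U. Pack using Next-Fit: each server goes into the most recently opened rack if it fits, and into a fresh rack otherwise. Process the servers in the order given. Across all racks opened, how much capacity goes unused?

96

S1 (12U) → rack 1 (remaining 12U)
S2 (11U) → rack 1 (remaining 1U)
S3 (10U) → rack 2 (remaining 14U)
S4 (4U) → rack 2 (remaining 10U)
S5 (23U) → rack 3 (remaining 1U)
S6 (11U) → rack 4 (remaining 13U)
S7 (7U) → rack 4 (remaining 6U)
S8 (7U) → rack 5 (remaining 17U)
S9 (19U) → rack 6 (remaining 5U)
S10 (16U) → rack 7 (remaining 8U)
S11 (8U) → rack 7 (remaining 0U)
S12 (13U) → rack 8 (remaining 11U)
S13 (13U) → rack 9 (remaining 11U)
S14 (13U) → rack 10 (remaining 11U)
S15 (20U) → rack 11 (remaining 4U)
S16 (12U) → rack 12 (remaining 12U)
S17 (17U) → rack 13 (remaining 7U)
13 racks × 24U = 312U; used 216U; unused 96U.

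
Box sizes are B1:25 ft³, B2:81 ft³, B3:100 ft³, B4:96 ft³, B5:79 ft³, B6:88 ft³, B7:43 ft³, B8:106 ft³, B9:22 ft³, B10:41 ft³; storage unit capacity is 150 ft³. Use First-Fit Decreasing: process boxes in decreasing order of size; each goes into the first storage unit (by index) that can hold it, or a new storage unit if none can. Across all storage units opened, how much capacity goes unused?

219

Sorted descending: 106, 100, 96, 88, 81, 79, 43, 41, 25, 22.
storage unit 1: place 106 ft³, 44 ft³ left
storage unit 2: place 100 ft³, 50 ft³ left
storage unit 3: place 96 ft³, 54 ft³ left
storage unit 4: place 88 ft³, 62 ft³ left
storage unit 5: place 81 ft³, 69 ft³ left
storage unit 6: place 79 ft³, 71 ft³ left
storage unit 1: place 43 ft³, 1 ft³ left
storage unit 2: place 41 ft³, 9 ft³ left
storage unit 3: place 25 ft³, 29 ft³ left
storage unit 3: place 22 ft³, 7 ft³ left
6 storage units × 150 ft³ = 900 ft³; used 681 ft³; unused 219 ft³.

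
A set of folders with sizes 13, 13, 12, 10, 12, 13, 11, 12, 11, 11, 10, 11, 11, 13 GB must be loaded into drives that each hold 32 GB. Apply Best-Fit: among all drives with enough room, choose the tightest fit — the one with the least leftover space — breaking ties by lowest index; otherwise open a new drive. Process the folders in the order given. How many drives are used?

Put 13 GB in drive 1; 19 GB remain.
Put 13 GB in drive 1; 6 GB remain.
Put 12 GB in drive 2; 20 GB remain.
Put 10 GB in drive 2; 10 GB remain.
Put 12 GB in drive 3; 20 GB remain.
Put 13 GB in drive 3; 7 GB remain.
Put 11 GB in drive 4; 21 GB remain.
Put 12 GB in drive 4; 9 GB remain.
Put 11 GB in drive 5; 21 GB remain.
Put 11 GB in drive 5; 10 GB remain.
Put 10 GB in drive 2; 0 GB remain.
Put 11 GB in drive 6; 21 GB remain.
Put 11 GB in drive 6; 10 GB remain.
Put 13 GB in drive 7; 19 GB remain.

7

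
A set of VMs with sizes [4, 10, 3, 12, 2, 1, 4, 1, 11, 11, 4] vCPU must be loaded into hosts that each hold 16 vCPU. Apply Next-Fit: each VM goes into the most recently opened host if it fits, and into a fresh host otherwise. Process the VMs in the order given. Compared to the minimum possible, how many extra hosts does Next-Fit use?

Next-Fit: [4,10] [3,12] [2,1,4,1] [11] [11,4] → 5 hosts.
Total size 63 vCPU; any packing needs at least ⌈63/16⌉ = 4 hosts.
An optimal packing achieves that bound: [12,4] [11,4,1] [11,4,1] [10,3,2] → 4 hosts.
Excess: 5 − 4 = 1.

1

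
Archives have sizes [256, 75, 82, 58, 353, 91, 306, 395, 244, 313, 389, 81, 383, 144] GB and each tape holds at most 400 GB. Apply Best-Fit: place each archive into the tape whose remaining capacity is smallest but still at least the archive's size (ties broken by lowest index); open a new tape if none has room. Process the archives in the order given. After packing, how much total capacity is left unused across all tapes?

Put 256 GB in tape 1; 144 GB remain.
Put 75 GB in tape 1; 69 GB remain.
Put 82 GB in tape 2; 318 GB remain.
Put 58 GB in tape 1; 11 GB remain.
Put 353 GB in tape 3; 47 GB remain.
Put 91 GB in tape 2; 227 GB remain.
Put 306 GB in tape 4; 94 GB remain.
Put 395 GB in tape 5; 5 GB remain.
Put 244 GB in tape 6; 156 GB remain.
Put 313 GB in tape 7; 87 GB remain.
Put 389 GB in tape 8; 11 GB remain.
Put 81 GB in tape 7; 6 GB remain.
Put 383 GB in tape 9; 17 GB remain.
Put 144 GB in tape 6; 12 GB remain.
9 tapes × 400 GB = 3600 GB; used 3170 GB; unused 430 GB.

430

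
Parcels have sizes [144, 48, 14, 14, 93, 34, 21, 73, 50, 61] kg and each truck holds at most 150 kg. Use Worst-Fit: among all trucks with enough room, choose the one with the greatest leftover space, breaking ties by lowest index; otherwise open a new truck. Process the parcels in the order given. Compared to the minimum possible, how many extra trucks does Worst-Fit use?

Worst-Fit: [144] [48,14,14,34] [93,21] [73,50] [61] → 5 trucks.
Total size 552 kg; any packing needs at least ⌈552/150⌉ = 4 trucks.
An optimal packing achieves that bound: [144] [93,50] [73,61,14] [48,34,21,14] → 4 trucks.
Excess: 5 − 4 = 1.

1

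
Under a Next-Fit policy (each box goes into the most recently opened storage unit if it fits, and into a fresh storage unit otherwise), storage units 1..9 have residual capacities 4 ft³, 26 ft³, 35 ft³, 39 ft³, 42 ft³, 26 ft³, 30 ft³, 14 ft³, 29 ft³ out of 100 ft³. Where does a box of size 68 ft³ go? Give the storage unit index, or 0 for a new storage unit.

Next-Fit only looks at storage unit 9, which has 29 ft³ free.
68 ft³ does not fit, so a new storage unit is opened.

0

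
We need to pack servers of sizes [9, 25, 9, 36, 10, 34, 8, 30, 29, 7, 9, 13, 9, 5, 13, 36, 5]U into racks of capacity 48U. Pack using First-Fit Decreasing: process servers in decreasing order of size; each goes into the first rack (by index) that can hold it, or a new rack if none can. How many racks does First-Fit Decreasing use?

Sorted descending: 36, 36, 34, 30, 29, 25, 13, 13, 10, 9, 9, 9, 9, 8, 7, 5, 5.
rack 1: place 36U, 12U left
rack 2: place 36U, 12U left
rack 3: place 34U, 14U left
rack 4: place 30U, 18U left
rack 5: place 29U, 19U left
rack 6: place 25U, 23U left
rack 3: place 13U, 1U left
rack 4: place 13U, 5U left
rack 1: place 10U, 2U left
rack 2: place 9U, 3U left
rack 5: place 9U, 10U left
rack 5: place 9U, 1U left
rack 6: place 9U, 14U left
rack 6: place 8U, 6U left
rack 7: place 7U, 41U left
rack 4: place 5U, 0U left
rack 6: place 5U, 1U left
Final racks: [36,10] [36,9] [34,13] [30,13,5] [29,9,9] [25,9,8,5] [7].

7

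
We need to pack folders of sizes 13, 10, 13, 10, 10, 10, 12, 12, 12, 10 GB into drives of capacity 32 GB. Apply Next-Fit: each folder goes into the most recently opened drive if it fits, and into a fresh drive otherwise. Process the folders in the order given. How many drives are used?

5 drives

drive 1: place 13 GB, 19 GB left
drive 1: place 10 GB, 9 GB left
drive 2: place 13 GB, 19 GB left
drive 2: place 10 GB, 9 GB left
drive 3: place 10 GB, 22 GB left
drive 3: place 10 GB, 12 GB left
drive 3: place 12 GB, 0 GB left
drive 4: place 12 GB, 20 GB left
drive 4: place 12 GB, 8 GB left
drive 5: place 10 GB, 22 GB left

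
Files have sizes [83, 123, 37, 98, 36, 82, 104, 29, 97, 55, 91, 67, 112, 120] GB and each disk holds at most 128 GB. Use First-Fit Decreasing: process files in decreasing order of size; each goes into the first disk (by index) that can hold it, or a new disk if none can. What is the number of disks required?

Sorted descending: 123, 120, 112, 104, 98, 97, 91, 83, 82, 67, 55, 37, 36, 29.
disk 1: place 123 GB, 5 GB left
disk 2: place 120 GB, 8 GB left
disk 3: place 112 GB, 16 GB left
disk 4: place 104 GB, 24 GB left
disk 5: place 98 GB, 30 GB left
disk 6: place 97 GB, 31 GB left
disk 7: place 91 GB, 37 GB left
disk 8: place 83 GB, 45 GB left
disk 9: place 82 GB, 46 GB left
disk 10: place 67 GB, 61 GB left
disk 10: place 55 GB, 6 GB left
disk 7: place 37 GB, 0 GB left
disk 8: place 36 GB, 9 GB left
disk 5: place 29 GB, 1 GB left

10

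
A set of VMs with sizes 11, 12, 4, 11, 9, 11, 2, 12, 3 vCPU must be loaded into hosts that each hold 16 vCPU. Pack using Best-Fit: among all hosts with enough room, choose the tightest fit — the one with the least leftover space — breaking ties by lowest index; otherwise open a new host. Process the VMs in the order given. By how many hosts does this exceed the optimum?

0

Best-Fit: [11,2,3] [12,4] [11] [9] [11] [12] → 6 hosts.
6 VMs exceed 8 vCPU (half the capacity), and no two of those can share a host, so at least 6 hosts are needed.
So 6 is already optimal.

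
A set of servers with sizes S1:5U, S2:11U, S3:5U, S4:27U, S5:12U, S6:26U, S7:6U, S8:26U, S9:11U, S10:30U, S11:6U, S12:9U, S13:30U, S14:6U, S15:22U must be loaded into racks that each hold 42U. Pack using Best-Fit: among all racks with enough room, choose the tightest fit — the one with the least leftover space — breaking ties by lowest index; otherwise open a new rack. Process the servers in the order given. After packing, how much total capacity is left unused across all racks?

rack 1: place S1 (5U), 37U left
rack 1: place S2 (11U), 26U left
rack 1: place S3 (5U), 21U left
rack 2: place S4 (27U), 15U left
rack 2: place S5 (12U), 3U left
rack 3: place S6 (26U), 16U left
rack 3: place S7 (6U), 10U left
rack 4: place S8 (26U), 16U left
rack 4: place S9 (11U), 5U left
rack 5: place S10 (30U), 12U left
rack 3: place S11 (6U), 4U left
rack 5: place S12 (9U), 3U left
rack 6: place S13 (30U), 12U left
rack 6: place S14 (6U), 6U left
rack 7: place S15 (22U), 20U left
7 racks × 42U = 294U; used 232U; unused 62U.

62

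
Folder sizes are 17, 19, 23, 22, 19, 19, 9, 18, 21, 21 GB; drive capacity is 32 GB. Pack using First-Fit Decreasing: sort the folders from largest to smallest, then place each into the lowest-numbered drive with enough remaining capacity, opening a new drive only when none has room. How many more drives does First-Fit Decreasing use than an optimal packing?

0

First-Fit Decreasing: [23,9] [22] [21] [21] [19] [19] [19] [18] [17] → 9 drives.
9 folders exceed 16 GB (half the capacity), and no two of those can share a drive, so at least 9 drives are needed.
So 9 is already optimal.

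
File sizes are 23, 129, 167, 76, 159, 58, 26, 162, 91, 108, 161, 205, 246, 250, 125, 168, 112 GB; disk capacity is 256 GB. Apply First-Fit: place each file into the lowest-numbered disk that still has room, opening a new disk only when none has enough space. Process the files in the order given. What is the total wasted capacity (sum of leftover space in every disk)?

550

23 GB → disk 1 (remaining 233 GB)
129 GB → disk 1 (remaining 104 GB)
167 GB → disk 2 (remaining 89 GB)
76 GB → disk 1 (remaining 28 GB)
159 GB → disk 3 (remaining 97 GB)
58 GB → disk 2 (remaining 31 GB)
26 GB → disk 1 (remaining 2 GB)
162 GB → disk 4 (remaining 94 GB)
91 GB → disk 3 (remaining 6 GB)
108 GB → disk 5 (remaining 148 GB)
161 GB → disk 6 (remaining 95 GB)
205 GB → disk 7 (remaining 51 GB)
246 GB → disk 8 (remaining 10 GB)
250 GB → disk 9 (remaining 6 GB)
125 GB → disk 5 (remaining 23 GB)
168 GB → disk 10 (remaining 88 GB)
112 GB → disk 11 (remaining 144 GB)
11 disks × 256 GB = 2816 GB; used 2266 GB; unused 550 GB.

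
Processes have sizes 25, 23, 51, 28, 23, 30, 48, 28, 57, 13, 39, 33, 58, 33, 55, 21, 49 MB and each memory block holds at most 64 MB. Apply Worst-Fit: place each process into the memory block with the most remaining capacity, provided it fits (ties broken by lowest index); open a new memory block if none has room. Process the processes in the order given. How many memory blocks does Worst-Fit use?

12 memory blocks

Put 25 MB in memory block 1; 39 MB remain.
Put 23 MB in memory block 1; 16 MB remain.
Put 51 MB in memory block 2; 13 MB remain.
Put 28 MB in memory block 3; 36 MB remain.
Put 23 MB in memory block 3; 13 MB remain.
Put 30 MB in memory block 4; 34 MB remain.
Put 48 MB in memory block 5; 16 MB remain.
Put 28 MB in memory block 4; 6 MB remain.
Put 57 MB in memory block 6; 7 MB remain.
Put 13 MB in memory block 1; 3 MB remain.
Put 39 MB in memory block 7; 25 MB remain.
Put 33 MB in memory block 8; 31 MB remain.
Put 58 MB in memory block 9; 6 MB remain.
Put 33 MB in memory block 10; 31 MB remain.
Put 55 MB in memory block 11; 9 MB remain.
Put 21 MB in memory block 8; 10 MB remain.
Put 49 MB in memory block 12; 15 MB remain.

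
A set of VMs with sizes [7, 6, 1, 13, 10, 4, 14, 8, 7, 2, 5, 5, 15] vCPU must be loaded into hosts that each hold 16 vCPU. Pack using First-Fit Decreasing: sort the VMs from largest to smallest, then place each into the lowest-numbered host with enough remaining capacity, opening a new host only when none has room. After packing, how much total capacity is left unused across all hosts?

Sorted descending: 15, 14, 13, 10, 8, 7, 7, 6, 5, 5, 4, 2, 1.
Put 15 vCPU in host 1; 1 vCPU remain.
Put 14 vCPU in host 2; 2 vCPU remain.
Put 13 vCPU in host 3; 3 vCPU remain.
Put 10 vCPU in host 4; 6 vCPU remain.
Put 8 vCPU in host 5; 8 vCPU remain.
Put 7 vCPU in host 5; 1 vCPU remain.
Put 7 vCPU in host 6; 9 vCPU remain.
Put 6 vCPU in host 4; 0 vCPU remain.
Put 5 vCPU in host 6; 4 vCPU remain.
Put 5 vCPU in host 7; 11 vCPU remain.
Put 4 vCPU in host 6; 0 vCPU remain.
Put 2 vCPU in host 2; 0 vCPU remain.
Put 1 vCPU in host 1; 0 vCPU remain.
7 hosts × 16 vCPU = 112 vCPU; used 97 vCPU; unused 15 vCPU.

15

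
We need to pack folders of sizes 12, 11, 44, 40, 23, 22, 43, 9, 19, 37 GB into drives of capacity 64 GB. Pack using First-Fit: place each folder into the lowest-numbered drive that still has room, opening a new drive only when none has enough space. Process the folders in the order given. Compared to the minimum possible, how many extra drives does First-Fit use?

First-Fit: [12,11,40] [44,9] [23,22,19] [43] [37] → 5 drives.
Total size 260 GB; any packing needs at least ⌈260/64⌉ = 5 drives.
So 5 is already optimal.

0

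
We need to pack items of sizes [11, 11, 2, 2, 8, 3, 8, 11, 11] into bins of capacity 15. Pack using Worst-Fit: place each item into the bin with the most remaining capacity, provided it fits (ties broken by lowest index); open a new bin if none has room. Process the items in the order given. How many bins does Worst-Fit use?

6

11 → bin 1 (remaining 4)
11 → bin 2 (remaining 4)
2 → bin 1 (remaining 2)
2 → bin 2 (remaining 2)
8 → bin 3 (remaining 7)
3 → bin 3 (remaining 4)
8 → bin 4 (remaining 7)
11 → bin 5 (remaining 4)
11 → bin 6 (remaining 4)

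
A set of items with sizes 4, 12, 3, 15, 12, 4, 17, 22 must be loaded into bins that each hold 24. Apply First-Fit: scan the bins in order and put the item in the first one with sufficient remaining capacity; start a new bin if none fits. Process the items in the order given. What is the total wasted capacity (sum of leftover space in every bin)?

31

bin 1: place 4, 20 left
bin 1: place 12, 8 left
bin 1: place 3, 5 left
bin 2: place 15, 9 left
bin 3: place 12, 12 left
bin 1: place 4, 1 left
bin 4: place 17, 7 left
bin 5: place 22, 2 left
5 bins × 24 = 120; used 89; unused 31.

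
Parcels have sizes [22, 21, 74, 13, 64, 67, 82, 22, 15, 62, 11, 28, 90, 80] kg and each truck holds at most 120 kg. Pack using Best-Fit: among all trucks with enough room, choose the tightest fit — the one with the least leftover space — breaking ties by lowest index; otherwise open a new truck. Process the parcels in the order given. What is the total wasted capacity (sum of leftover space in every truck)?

truck 1: place 22 kg, 98 kg left
truck 1: place 21 kg, 77 kg left
truck 1: place 74 kg, 3 kg left
truck 2: place 13 kg, 107 kg left
truck 2: place 64 kg, 43 kg left
truck 3: place 67 kg, 53 kg left
truck 4: place 82 kg, 38 kg left
truck 4: place 22 kg, 16 kg left
truck 4: place 15 kg, 1 kg left
truck 5: place 62 kg, 58 kg left
truck 2: place 11 kg, 32 kg left
truck 2: place 28 kg, 4 kg left
truck 6: place 90 kg, 30 kg left
truck 7: place 80 kg, 40 kg left
7 trucks × 120 kg = 840 kg; used 651 kg; unused 189 kg.

189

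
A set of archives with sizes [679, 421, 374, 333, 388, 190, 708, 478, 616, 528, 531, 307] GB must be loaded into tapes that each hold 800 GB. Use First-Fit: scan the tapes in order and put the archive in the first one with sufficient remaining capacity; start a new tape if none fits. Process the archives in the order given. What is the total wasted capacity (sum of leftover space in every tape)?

Put 679 GB in tape 1; 121 GB remain.
Put 421 GB in tape 2; 379 GB remain.
Put 374 GB in tape 2; 5 GB remain.
Put 333 GB in tape 3; 467 GB remain.
Put 388 GB in tape 3; 79 GB remain.
Put 190 GB in tape 4; 610 GB remain.
Put 708 GB in tape 5; 92 GB remain.
Put 478 GB in tape 4; 132 GB remain.
Put 616 GB in tape 6; 184 GB remain.
Put 528 GB in tape 7; 272 GB remain.
Put 531 GB in tape 8; 269 GB remain.
Put 307 GB in tape 9; 493 GB remain.
9 tapes × 800 GB = 7200 GB; used 5553 GB; unused 1647 GB.

1647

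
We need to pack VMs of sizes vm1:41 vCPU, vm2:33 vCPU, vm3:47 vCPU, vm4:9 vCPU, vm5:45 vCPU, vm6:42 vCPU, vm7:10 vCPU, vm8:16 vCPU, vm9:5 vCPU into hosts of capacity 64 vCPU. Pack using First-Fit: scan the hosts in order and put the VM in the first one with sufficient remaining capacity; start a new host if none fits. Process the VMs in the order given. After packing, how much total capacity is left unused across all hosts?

Put vm1 (41 vCPU) in host 1; 23 vCPU remain.
Put vm2 (33 vCPU) in host 2; 31 vCPU remain.
Put vm3 (47 vCPU) in host 3; 17 vCPU remain.
Put vm4 (9 vCPU) in host 1; 14 vCPU remain.
Put vm5 (45 vCPU) in host 4; 19 vCPU remain.
Put vm6 (42 vCPU) in host 5; 22 vCPU remain.
Put vm7 (10 vCPU) in host 1; 4 vCPU remain.
Put vm8 (16 vCPU) in host 2; 15 vCPU remain.
Put vm9 (5 vCPU) in host 2; 10 vCPU remain.
5 hosts × 64 vCPU = 320 vCPU; used 248 vCPU; unused 72 vCPU.

72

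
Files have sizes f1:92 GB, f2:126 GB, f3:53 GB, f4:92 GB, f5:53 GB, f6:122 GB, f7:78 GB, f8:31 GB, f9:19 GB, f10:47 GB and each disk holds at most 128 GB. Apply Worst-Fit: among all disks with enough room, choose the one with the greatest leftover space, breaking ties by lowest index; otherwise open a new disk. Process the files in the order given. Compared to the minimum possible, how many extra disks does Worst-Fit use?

Worst-Fit: [92,19] [126] [53,53] [92] [122] [78,31] [47] → 7 disks.
Total size 713 GB; any packing needs at least ⌈713/128⌉ = 6 disks.
An optimal packing achieves that bound: [126] [122] [92,31] [92,19] [78,47] [53,53] → 6 disks.
Excess: 7 − 6 = 1.

1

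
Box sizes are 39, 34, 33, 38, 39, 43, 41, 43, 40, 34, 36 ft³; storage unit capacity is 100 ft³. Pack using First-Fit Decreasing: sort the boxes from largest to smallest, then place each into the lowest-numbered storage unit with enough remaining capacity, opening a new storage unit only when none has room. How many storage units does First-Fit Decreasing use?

Sorted descending: 43, 43, 41, 40, 39, 39, 38, 36, 34, 34, 33.
43 ft³ → storage unit 1 (remaining 57 ft³)
43 ft³ → storage unit 1 (remaining 14 ft³)
41 ft³ → storage unit 2 (remaining 59 ft³)
40 ft³ → storage unit 2 (remaining 19 ft³)
39 ft³ → storage unit 3 (remaining 61 ft³)
39 ft³ → storage unit 3 (remaining 22 ft³)
38 ft³ → storage unit 4 (remaining 62 ft³)
36 ft³ → storage unit 4 (remaining 26 ft³)
34 ft³ → storage unit 5 (remaining 66 ft³)
34 ft³ → storage unit 5 (remaining 32 ft³)
33 ft³ → storage unit 6 (remaining 67 ft³)
Final storage units: [43,43] [41,40] [39,39] [38,36] [34,34] [33].

6 storage units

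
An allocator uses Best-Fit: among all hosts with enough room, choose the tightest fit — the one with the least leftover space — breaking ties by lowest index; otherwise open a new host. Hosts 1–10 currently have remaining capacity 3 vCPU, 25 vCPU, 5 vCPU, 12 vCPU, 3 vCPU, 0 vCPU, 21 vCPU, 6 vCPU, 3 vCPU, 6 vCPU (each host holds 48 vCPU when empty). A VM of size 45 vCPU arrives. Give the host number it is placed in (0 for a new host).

0

No host has ≥ 45 vCPU free, so a new host is opened.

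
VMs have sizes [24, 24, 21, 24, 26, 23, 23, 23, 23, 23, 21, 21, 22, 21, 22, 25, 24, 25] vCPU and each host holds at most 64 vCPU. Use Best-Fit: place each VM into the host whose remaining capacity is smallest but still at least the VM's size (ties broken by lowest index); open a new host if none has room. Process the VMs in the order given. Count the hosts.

Put 24 vCPU in host 1; 40 vCPU remain.
Put 24 vCPU in host 1; 16 vCPU remain.
Put 21 vCPU in host 2; 43 vCPU remain.
Put 24 vCPU in host 2; 19 vCPU remain.
Put 26 vCPU in host 3; 38 vCPU remain.
Put 23 vCPU in host 3; 15 vCPU remain.
Put 23 vCPU in host 4; 41 vCPU remain.
Put 23 vCPU in host 4; 18 vCPU remain.
Put 23 vCPU in host 5; 41 vCPU remain.
Put 23 vCPU in host 5; 18 vCPU remain.
Put 21 vCPU in host 6; 43 vCPU remain.
Put 21 vCPU in host 6; 22 vCPU remain.
Put 22 vCPU in host 6; 0 vCPU remain.
Put 21 vCPU in host 7; 43 vCPU remain.
Put 22 vCPU in host 7; 21 vCPU remain.
Put 25 vCPU in host 8; 39 vCPU remain.
Put 24 vCPU in host 8; 15 vCPU remain.
Put 25 vCPU in host 9; 39 vCPU remain.

9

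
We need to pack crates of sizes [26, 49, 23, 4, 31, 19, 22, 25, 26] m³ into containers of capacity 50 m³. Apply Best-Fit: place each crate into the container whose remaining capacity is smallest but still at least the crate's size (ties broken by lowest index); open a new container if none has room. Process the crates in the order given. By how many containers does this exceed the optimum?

1

Best-Fit: [26,23] [49] [4,31] [19,22] [25] [26] → 6 containers.
Total size 225 m³; any packing needs at least ⌈225/50⌉ = 5 containers.
An optimal packing achieves that bound: [49] [31,19] [26,23] [26,22] [25,4] → 5 containers.
Excess: 6 − 5 = 1.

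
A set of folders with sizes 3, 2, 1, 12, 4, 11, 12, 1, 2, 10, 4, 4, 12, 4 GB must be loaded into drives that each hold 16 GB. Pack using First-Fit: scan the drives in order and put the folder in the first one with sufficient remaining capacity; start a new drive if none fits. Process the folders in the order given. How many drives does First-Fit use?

drive 1: place 3 GB, 13 GB left
drive 1: place 2 GB, 11 GB left
drive 1: place 1 GB, 10 GB left
drive 2: place 12 GB, 4 GB left
drive 1: place 4 GB, 6 GB left
drive 3: place 11 GB, 5 GB left
drive 4: place 12 GB, 4 GB left
drive 1: place 1 GB, 5 GB left
drive 1: place 2 GB, 3 GB left
drive 5: place 10 GB, 6 GB left
drive 2: place 4 GB, 0 GB left
drive 3: place 4 GB, 1 GB left
drive 6: place 12 GB, 4 GB left
drive 4: place 4 GB, 0 GB left
Final drives: [3,2,1,4,1,2] [12,4] [11,4] [12,4] [10] [12].

6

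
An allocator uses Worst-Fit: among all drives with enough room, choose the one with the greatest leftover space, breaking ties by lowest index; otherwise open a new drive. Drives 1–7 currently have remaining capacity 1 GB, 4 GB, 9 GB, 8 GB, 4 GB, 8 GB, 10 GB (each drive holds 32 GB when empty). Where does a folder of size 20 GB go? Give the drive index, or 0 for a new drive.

0

No drive has ≥ 20 GB free, so a new drive is opened.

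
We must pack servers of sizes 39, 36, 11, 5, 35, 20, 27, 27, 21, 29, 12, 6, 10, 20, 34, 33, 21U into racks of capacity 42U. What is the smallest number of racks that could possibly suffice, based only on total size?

10

Total size = 39 + 36 + 11 + 5 + 35 + 20 + 27 + 27 + 21 + 29 + 12 + 6 + 10 + 20 + 34 + 33 + 21 = 386U.
⌈386 / 42⌉ = 10.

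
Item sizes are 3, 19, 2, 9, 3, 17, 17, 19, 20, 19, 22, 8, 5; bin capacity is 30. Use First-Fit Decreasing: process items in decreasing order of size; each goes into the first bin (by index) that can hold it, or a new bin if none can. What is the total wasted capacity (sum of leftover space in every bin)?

47

Sorted descending: 22, 20, 19, 19, 19, 17, 17, 9, 8, 5, 3, 3, 2.
bin 1: place 22, 8 left
bin 2: place 20, 10 left
bin 3: place 19, 11 left
bin 4: place 19, 11 left
bin 5: place 19, 11 left
bin 6: place 17, 13 left
bin 7: place 17, 13 left
bin 2: place 9, 1 left
bin 1: place 8, 0 left
bin 3: place 5, 6 left
bin 3: place 3, 3 left
bin 3: place 3, 0 left
bin 4: place 2, 9 left
7 bins × 30 = 210; used 163; unused 47.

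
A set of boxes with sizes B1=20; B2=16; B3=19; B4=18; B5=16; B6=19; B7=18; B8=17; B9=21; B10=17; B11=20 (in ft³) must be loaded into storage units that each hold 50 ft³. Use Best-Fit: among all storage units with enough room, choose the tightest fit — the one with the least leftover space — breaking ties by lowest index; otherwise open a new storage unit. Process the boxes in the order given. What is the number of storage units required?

Put B1 (20 ft³) in storage unit 1; 30 ft³ remain.
Put B2 (16 ft³) in storage unit 1; 14 ft³ remain.
Put B3 (19 ft³) in storage unit 2; 31 ft³ remain.
Put B4 (18 ft³) in storage unit 2; 13 ft³ remain.
Put B5 (16 ft³) in storage unit 3; 34 ft³ remain.
Put B6 (19 ft³) in storage unit 3; 15 ft³ remain.
Put B7 (18 ft³) in storage unit 4; 32 ft³ remain.
Put B8 (17 ft³) in storage unit 4; 15 ft³ remain.
Put B9 (21 ft³) in storage unit 5; 29 ft³ remain.
Put B10 (17 ft³) in storage unit 5; 12 ft³ remain.
Put B11 (20 ft³) in storage unit 6; 30 ft³ remain.

6 storage units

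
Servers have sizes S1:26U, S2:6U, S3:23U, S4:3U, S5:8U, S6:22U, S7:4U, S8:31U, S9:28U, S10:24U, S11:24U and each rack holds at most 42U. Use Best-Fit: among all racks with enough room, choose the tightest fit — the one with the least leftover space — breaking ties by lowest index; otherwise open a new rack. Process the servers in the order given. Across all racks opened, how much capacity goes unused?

95

rack 1: place S1 (26U), 16U left
rack 1: place S2 (6U), 10U left
rack 2: place S3 (23U), 19U left
rack 1: place S4 (3U), 7U left
rack 2: place S5 (8U), 11U left
rack 3: place S6 (22U), 20U left
rack 1: place S7 (4U), 3U left
rack 4: place S8 (31U), 11U left
rack 5: place S9 (28U), 14U left
rack 6: place S10 (24U), 18U left
rack 7: place S11 (24U), 18U left
7 racks × 42U = 294U; used 199U; unused 95U.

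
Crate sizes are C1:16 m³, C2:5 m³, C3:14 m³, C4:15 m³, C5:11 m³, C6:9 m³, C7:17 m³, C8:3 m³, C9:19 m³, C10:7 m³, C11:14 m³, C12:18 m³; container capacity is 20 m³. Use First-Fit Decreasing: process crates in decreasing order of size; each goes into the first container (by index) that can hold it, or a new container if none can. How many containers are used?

Sorted descending: 19, 18, 17, 16, 15, 14, 14, 11, 9, 7, 5, 3.
container 1: place 19 m³, 1 m³ left
container 2: place 18 m³, 2 m³ left
container 3: place 17 m³, 3 m³ left
container 4: place 16 m³, 4 m³ left
container 5: place 15 m³, 5 m³ left
container 6: place 14 m³, 6 m³ left
container 7: place 14 m³, 6 m³ left
container 8: place 11 m³, 9 m³ left
container 8: place 9 m³, 0 m³ left
container 9: place 7 m³, 13 m³ left
container 5: place 5 m³, 0 m³ left
container 3: place 3 m³, 0 m³ left

9 containers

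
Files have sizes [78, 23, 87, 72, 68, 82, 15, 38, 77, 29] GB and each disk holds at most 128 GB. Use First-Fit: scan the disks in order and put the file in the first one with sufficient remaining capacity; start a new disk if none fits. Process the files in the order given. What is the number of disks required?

6 disks

78 GB → disk 1 (remaining 50 GB)
23 GB → disk 1 (remaining 27 GB)
87 GB → disk 2 (remaining 41 GB)
72 GB → disk 3 (remaining 56 GB)
68 GB → disk 4 (remaining 60 GB)
82 GB → disk 5 (remaining 46 GB)
15 GB → disk 1 (remaining 12 GB)
38 GB → disk 2 (remaining 3 GB)
77 GB → disk 6 (remaining 51 GB)
29 GB → disk 3 (remaining 27 GB)
Final disks: [78,23,15] [87,38] [72,29] [68] [82] [77].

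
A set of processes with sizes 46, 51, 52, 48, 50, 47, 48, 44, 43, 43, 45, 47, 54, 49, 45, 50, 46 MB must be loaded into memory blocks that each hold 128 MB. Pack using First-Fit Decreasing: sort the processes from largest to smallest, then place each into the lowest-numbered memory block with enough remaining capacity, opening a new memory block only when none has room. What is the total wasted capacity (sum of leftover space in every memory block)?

Sorted descending: 54, 52, 51, 50, 50, 49, 48, 48, 47, 47, 46, 46, 45, 45, 44, 43, 43.
54 MB → memory block 1 (remaining 74 MB)
52 MB → memory block 1 (remaining 22 MB)
51 MB → memory block 2 (remaining 77 MB)
50 MB → memory block 2 (remaining 27 MB)
50 MB → memory block 3 (remaining 78 MB)
49 MB → memory block 3 (remaining 29 MB)
48 MB → memory block 4 (remaining 80 MB)
48 MB → memory block 4 (remaining 32 MB)
47 MB → memory block 5 (remaining 81 MB)
47 MB → memory block 5 (remaining 34 MB)
46 MB → memory block 6 (remaining 82 MB)
46 MB → memory block 6 (remaining 36 MB)
45 MB → memory block 7 (remaining 83 MB)
45 MB → memory block 7 (remaining 38 MB)
44 MB → memory block 8 (remaining 84 MB)
43 MB → memory block 8 (remaining 41 MB)
43 MB → memory block 9 (remaining 85 MB)
9 memory blocks × 128 MB = 1152 MB; used 808 MB; unused 344 MB.

344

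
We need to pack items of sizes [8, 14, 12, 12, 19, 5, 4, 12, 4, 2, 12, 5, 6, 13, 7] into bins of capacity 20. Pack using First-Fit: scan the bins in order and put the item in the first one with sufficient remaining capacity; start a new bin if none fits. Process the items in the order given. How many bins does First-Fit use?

7

bin 1: place 8, 12 left
bin 2: place 14, 6 left
bin 1: place 12, 0 left
bin 3: place 12, 8 left
bin 4: place 19, 1 left
bin 2: place 5, 1 left
bin 3: place 4, 4 left
bin 5: place 12, 8 left
bin 3: place 4, 0 left
bin 5: place 2, 6 left
bin 6: place 12, 8 left
bin 5: place 5, 1 left
bin 6: place 6, 2 left
bin 7: place 13, 7 left
bin 7: place 7, 0 left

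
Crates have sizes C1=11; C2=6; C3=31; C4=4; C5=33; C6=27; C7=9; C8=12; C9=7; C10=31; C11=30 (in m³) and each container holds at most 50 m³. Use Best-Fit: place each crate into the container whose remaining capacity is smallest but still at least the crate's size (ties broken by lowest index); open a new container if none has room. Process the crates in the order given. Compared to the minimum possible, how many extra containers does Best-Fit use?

Best-Fit: [11,6,31] [4,33,9] [27,12,7] [31] [30] → 5 containers.
Total size 201 m³; any packing needs at least ⌈201/50⌉ = 5 containers.
So 5 is already optimal.

0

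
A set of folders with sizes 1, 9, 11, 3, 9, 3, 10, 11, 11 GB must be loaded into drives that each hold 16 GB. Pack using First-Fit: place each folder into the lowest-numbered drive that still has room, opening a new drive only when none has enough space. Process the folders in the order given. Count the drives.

6 drives

1 GB → drive 1 (remaining 15 GB)
9 GB → drive 1 (remaining 6 GB)
11 GB → drive 2 (remaining 5 GB)
3 GB → drive 1 (remaining 3 GB)
9 GB → drive 3 (remaining 7 GB)
3 GB → drive 1 (remaining 0 GB)
10 GB → drive 4 (remaining 6 GB)
11 GB → drive 5 (remaining 5 GB)
11 GB → drive 6 (remaining 5 GB)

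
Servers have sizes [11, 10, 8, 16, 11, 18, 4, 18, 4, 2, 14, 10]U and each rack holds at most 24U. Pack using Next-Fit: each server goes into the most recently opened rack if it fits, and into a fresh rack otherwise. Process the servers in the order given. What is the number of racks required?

rack 1: place 11U, 13U left
rack 1: place 10U, 3U left
rack 2: place 8U, 16U left
rack 2: place 16U, 0U left
rack 3: place 11U, 13U left
rack 4: place 18U, 6U left
rack 4: place 4U, 2U left
rack 5: place 18U, 6U left
rack 5: place 4U, 2U left
rack 5: place 2U, 0U left
rack 6: place 14U, 10U left
rack 6: place 10U, 0U left
Final racks: [11,10] [8,16] [11] [18,4] [18,4,2] [14,10].

6 racks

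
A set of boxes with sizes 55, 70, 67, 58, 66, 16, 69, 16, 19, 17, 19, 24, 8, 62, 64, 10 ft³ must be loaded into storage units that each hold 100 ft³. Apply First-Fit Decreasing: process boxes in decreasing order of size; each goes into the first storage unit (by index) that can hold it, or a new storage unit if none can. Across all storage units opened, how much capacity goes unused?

Sorted descending: 70, 69, 67, 66, 64, 62, 58, 55, 24, 19, 19, 17, 16, 16, 10, 8.
Put 70 ft³ in storage unit 1; 30 ft³ remain.
Put 69 ft³ in storage unit 2; 31 ft³ remain.
Put 67 ft³ in storage unit 3; 33 ft³ remain.
Put 66 ft³ in storage unit 4; 34 ft³ remain.
Put 64 ft³ in storage unit 5; 36 ft³ remain.
Put 62 ft³ in storage unit 6; 38 ft³ remain.
Put 58 ft³ in storage unit 7; 42 ft³ remain.
Put 55 ft³ in storage unit 8; 45 ft³ remain.
Put 24 ft³ in storage unit 1; 6 ft³ remain.
Put 19 ft³ in storage unit 2; 12 ft³ remain.
Put 19 ft³ in storage unit 3; 14 ft³ remain.
Put 17 ft³ in storage unit 4; 17 ft³ remain.
Put 16 ft³ in storage unit 4; 1 ft³ remain.
Put 16 ft³ in storage unit 5; 20 ft³ remain.
Put 10 ft³ in storage unit 2; 2 ft³ remain.
Put 8 ft³ in storage unit 3; 6 ft³ remain.
8 storage units × 100 ft³ = 800 ft³; used 640 ft³; unused 160 ft³.

160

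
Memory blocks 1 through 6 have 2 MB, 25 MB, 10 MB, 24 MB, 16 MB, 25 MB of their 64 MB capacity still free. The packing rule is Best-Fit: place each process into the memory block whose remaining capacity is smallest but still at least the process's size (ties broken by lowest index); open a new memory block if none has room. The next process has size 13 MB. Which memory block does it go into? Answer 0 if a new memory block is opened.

Memory blocks with room: memory block 2 (25 MB), memory block 4 (24 MB), memory block 5 (16 MB), memory block 6 (25 MB).
Tightest fit is memory block 5 with 16 MB free.

5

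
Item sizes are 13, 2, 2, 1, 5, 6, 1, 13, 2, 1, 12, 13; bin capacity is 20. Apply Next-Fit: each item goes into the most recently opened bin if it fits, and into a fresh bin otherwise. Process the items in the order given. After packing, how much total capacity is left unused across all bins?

bin 1: place 13, 7 left
bin 1: place 2, 5 left
bin 1: place 2, 3 left
bin 1: place 1, 2 left
bin 2: place 5, 15 left
bin 2: place 6, 9 left
bin 2: place 1, 8 left
bin 3: place 13, 7 left
bin 3: place 2, 5 left
bin 3: place 1, 4 left
bin 4: place 12, 8 left
bin 5: place 13, 7 left
5 bins × 20 = 100; used 71; unused 29.

29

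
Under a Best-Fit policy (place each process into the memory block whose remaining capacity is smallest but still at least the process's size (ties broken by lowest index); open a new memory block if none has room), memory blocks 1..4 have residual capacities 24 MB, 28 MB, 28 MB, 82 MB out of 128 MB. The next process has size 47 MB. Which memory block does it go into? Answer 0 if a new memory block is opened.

4

Memory blocks with room: memory block 4 (82 MB).
Tightest fit is memory block 4 with 82 MB free.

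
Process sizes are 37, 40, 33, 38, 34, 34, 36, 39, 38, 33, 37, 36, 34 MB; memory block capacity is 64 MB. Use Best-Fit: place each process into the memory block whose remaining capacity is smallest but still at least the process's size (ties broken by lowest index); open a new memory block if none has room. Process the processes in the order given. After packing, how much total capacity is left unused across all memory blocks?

363

Put 37 MB in memory block 1; 27 MB remain.
Put 40 MB in memory block 2; 24 MB remain.
Put 33 MB in memory block 3; 31 MB remain.
Put 38 MB in memory block 4; 26 MB remain.
Put 34 MB in memory block 5; 30 MB remain.
Put 34 MB in memory block 6; 30 MB remain.
Put 36 MB in memory block 7; 28 MB remain.
Put 39 MB in memory block 8; 25 MB remain.
Put 38 MB in memory block 9; 26 MB remain.
Put 33 MB in memory block 10; 31 MB remain.
Put 37 MB in memory block 11; 27 MB remain.
Put 36 MB in memory block 12; 28 MB remain.
Put 34 MB in memory block 13; 30 MB remain.
13 memory blocks × 64 MB = 832 MB; used 469 MB; unused 363 MB.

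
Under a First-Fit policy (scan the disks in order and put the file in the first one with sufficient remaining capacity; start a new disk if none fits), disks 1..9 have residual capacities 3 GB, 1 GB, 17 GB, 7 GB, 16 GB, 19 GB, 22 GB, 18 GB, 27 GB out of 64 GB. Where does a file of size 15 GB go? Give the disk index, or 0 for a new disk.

Disks with room: disk 3 (17 GB), disk 5 (16 GB), disk 6 (19 GB), disk 7 (22 GB), disk 8 (18 GB), disk 9 (27 GB).
The first with room is disk 3.

3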